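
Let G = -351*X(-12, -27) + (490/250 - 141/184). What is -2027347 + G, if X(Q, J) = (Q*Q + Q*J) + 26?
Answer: -10123403109/4600 ≈ -2.2007e+6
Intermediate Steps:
X(Q, J) = 26 + Q² + J*Q (X(Q, J) = (Q² + J*Q) + 26 = 26 + Q² + J*Q)
G = -797606909/4600 (G = -351*(26 + (-12)² - 27*(-12)) + (490/250 - 141/184) = -351*(26 + 144 + 324) + (490*(1/250) - 141*1/184) = -351*494 + (49/25 - 141/184) = -173394 + 5491/4600 = -797606909/4600 ≈ -1.7339e+5)
-2027347 + G = -2027347 - 797606909/4600 = -10123403109/4600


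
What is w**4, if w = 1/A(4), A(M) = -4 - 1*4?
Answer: 1/4096 ≈ 0.00024414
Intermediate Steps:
A(M) = -8 (A(M) = -4 - 4 = -8)
w = -1/8 (w = 1/(-8) = -1/8 ≈ -0.12500)
w**4 = (-1/8)**4 = 1/4096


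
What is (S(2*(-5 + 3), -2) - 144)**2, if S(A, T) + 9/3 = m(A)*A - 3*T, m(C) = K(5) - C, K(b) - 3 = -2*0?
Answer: 28561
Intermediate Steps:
K(b) = 3 (K(b) = 3 - 2*0 = 3 + 0 = 3)
m(C) = 3 - C
S(A, T) = -3 - 3*T + A*(3 - A) (S(A, T) = -3 + ((3 - A)*A - 3*T) = -3 + (A*(3 - A) - 3*T) = -3 + (-3*T + A*(3 - A)) = -3 - 3*T + A*(3 - A))
(S(2*(-5 + 3), -2) - 144)**2 = ((-3 - 3*(-2) - 2*(-5 + 3)*(-3 + 2*(-5 + 3))) - 144)**2 = ((-3 + 6 - 2*(-2)*(-3 + 2*(-2))) - 144)**2 = ((-3 + 6 - 1*(-4)*(-3 - 4)) - 144)**2 = ((-3 + 6 - 1*(-4)*(-7)) - 144)**2 = ((-3 + 6 - 28) - 144)**2 = (-25 - 144)**2 = (-169)**2 = 28561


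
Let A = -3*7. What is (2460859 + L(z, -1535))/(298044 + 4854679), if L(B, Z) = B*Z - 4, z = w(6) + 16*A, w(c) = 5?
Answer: 2968940/5152723 ≈ 0.57619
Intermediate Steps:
A = -21
z = -331 (z = 5 + 16*(-21) = 5 - 336 = -331)
L(B, Z) = -4 + B*Z
(2460859 + L(z, -1535))/(298044 + 4854679) = (2460859 + (-4 - 331*(-1535)))/(298044 + 4854679) = (2460859 + (-4 + 508085))/5152723 = (2460859 + 508081)*(1/5152723) = 2968940*(1/5152723) = 2968940/5152723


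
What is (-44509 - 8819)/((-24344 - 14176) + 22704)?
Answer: 2222/659 ≈ 3.3718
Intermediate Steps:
(-44509 - 8819)/((-24344 - 14176) + 22704) = -53328/(-38520 + 22704) = -53328/(-15816) = -53328*(-1/15816) = 2222/659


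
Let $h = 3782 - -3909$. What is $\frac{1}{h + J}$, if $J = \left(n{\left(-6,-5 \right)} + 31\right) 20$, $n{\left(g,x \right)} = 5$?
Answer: $\frac{1}{8411} \approx 0.00011889$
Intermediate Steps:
$J = 720$ ($J = \left(5 + 31\right) 20 = 36 \cdot 20 = 720$)
$h = 7691$ ($h = 3782 + 3909 = 7691$)
$\frac{1}{h + J} = \frac{1}{7691 + 720} = \frac{1}{8411}$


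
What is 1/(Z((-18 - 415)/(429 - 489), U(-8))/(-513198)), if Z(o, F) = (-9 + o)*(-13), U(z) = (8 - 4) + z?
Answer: -30791880/1391 ≈ -22137.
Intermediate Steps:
U(z) = 4 + z
Z(o, F) = 117 - 13*o
1/(Z((-18 - 415)/(429 - 489), U(-8))/(-513198)) = 1/((117 - 13*(-18 - 415)/(429 - 489))/(-513198)) = 1/((117 - (-5629)/(-60))*(-1/513198)) = 1/((117 - (-5629)*(-1)/60)*(-1/513198)) = 1/((117 - 13*433/60)*(-1/513198)) = 1/((117 - 5629/60)*(-1/513198)) = 1/((1391/60)*(-1/513198)) = 1/(-1391/30791880) = -30791880/1391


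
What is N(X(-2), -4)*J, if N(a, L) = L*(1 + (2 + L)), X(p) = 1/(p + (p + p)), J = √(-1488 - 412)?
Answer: 40*I*√19 ≈ 174.36*I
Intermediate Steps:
J = 10*I*√19 (J = √(-1900) = 10*I*√19 ≈ 43.589*I)
X(p) = 1/(3*p) (X(p) = 1/(p + 2*p) = 1/(3*p))
N(a, L) = L*(3 + L)
N(X(-2), -4)*J = (-4*(3 - 4))*(10*I*√19) = (-4*(-1))*(10*I*√19) = 4*(10*I*√19) = 40*I*√19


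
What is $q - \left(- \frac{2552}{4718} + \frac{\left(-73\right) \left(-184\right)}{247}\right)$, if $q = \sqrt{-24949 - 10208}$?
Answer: $- \frac{31370916}{582673} + i \sqrt{35157} \approx -53.84 + 187.5 i$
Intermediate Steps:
$q = i \sqrt{35157}$ ($q = \sqrt{-35157} = i \sqrt{35157} \approx 187.5 i$)
$q - \left(- \frac{2552}{4718} + \frac{\left(-73\right) \left(-184\right)}{247}\right) = i \sqrt{35157} - \left(- \frac{2552}{4718} + \frac{\left(-73\right) \left(-184\right)}{247}\right) = i \sqrt{35157} - \left(\left(-2552\right) \frac{1}{4718} + 13432 \cdot \frac{1}{247}\right) = i \sqrt{35157} - \left(- \frac{1276}{2359} + \frac{13432}{247}\right) = i \sqrt{35157} - \frac{31370916}{582673} = - \frac{31370916}{582673} + i \sqrt{35157}$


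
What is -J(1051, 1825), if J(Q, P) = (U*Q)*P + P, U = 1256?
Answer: -2409104025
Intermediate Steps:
J(Q, P) = P + 1256*P*Q (J(Q, P) = (1256*Q)*P + P = 1256*P*Q + P = P + 1256*P*Q)
-J(1051, 1825) = -1825*(1 + 1256*1051) = -1825*(1 + 1320056) = -1825*1320057 = -1*2409104025 = -2409104025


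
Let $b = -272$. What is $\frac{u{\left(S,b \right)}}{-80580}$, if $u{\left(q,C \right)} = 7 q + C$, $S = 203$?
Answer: $- \frac{383}{26860} \approx -0.014259$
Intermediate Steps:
$u{\left(q,C \right)} = C + 7 q$
$\frac{u{\left(S,b \right)}}{-80580} = \frac{-272 + 7 \cdot 203}{-80580} = \left(-272 + 1421\right) \left(- \frac{1}{80580}\right) = 1149 \left(- \frac{1}{80580}\right) = - \frac{383}{26860}$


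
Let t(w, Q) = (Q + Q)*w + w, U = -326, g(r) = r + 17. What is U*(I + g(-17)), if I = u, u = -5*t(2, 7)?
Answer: 48900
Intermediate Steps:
g(r) = 17 + r
t(w, Q) = w + 2*Q*w (t(w, Q) = (2*Q)*w + w = 2*Q*w + w = w + 2*Q*w)
u = -150 (u = -10*(1 + 2*7) = -10*(1 + 14) = -10*15 = -5*30 = -150)
I = -150
U*(I + g(-17)) = -326*(-150 + (17 - 17)) = -326*(-150 + 0) = -326*(-150) = 48900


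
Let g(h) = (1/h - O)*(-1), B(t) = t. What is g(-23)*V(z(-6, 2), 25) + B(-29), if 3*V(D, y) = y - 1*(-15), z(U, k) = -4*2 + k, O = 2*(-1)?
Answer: -1267/23 ≈ -55.087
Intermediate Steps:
O = -2
z(U, k) = -8 + k
V(D, y) = 5 + y/3 (V(D, y) = (y - 1*(-15))/3 = (y + 15)/3 = (15 + y)/3 = 5 + y/3)
g(h) = -2 - 1/h (g(h) = (1/h - 1*(-2))*(-1) = (1/h + 2)*(-1) = (2 + 1/h)*(-1) = -2 - 1/h)
g(-23)*V(z(-6, 2), 25) + B(-29) = (-2 - 1/(-23))*(5 + (1/3)*25) - 29 = (-2 - 1*(-1/23))*(5 + 25/3) - 29 = (-2 + 1/23)*(40/3) - 29 = -45/23*40/3 - 29 = -600/23 - 29 = -1267/23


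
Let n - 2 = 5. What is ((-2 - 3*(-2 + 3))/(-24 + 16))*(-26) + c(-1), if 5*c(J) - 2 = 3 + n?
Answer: -277/20 ≈ -13.850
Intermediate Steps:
n = 7 (n = 2 + 5 = 7)
c(J) = 12/5 (c(J) = ⅖ + (3 + 7)/5 = ⅖ + (⅕)*10 = ⅖ + 2 = 12/5)
((-2 - 3*(-2 + 3))/(-24 + 16))*(-26) + c(-1) = ((-2 - 3*(-2 + 3))/(-24 + 16))*(-26) + 12/5 = ((-2 - 3*1)/(-8))*(-26) + 12/5 = ((-2 - 3)*(-⅛))*(-26) + 12/5 = -5*(-⅛)*(-26) + 12/5 = (5/8)*(-26) + 12/5 = -65/4 + 12/5 = -277/20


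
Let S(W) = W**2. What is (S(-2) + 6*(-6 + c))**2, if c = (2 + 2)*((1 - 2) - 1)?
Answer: 6400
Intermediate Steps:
c = -8 (c = 4*(-1 - 1) = 4*(-2) = -8)
(S(-2) + 6*(-6 + c))**2 = ((-2)**2 + 6*(-6 - 8))**2 = (4 + 6*(-14))**2 = (4 - 84)**2 = (-80)**2 = 6400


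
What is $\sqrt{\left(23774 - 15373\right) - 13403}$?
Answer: $i \sqrt{5002} \approx 70.725 i$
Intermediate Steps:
$\sqrt{\left(23774 - 15373\right) - 13403} = \sqrt{8401 - 13403} = \sqrt{-5002} = i \sqrt{5002}$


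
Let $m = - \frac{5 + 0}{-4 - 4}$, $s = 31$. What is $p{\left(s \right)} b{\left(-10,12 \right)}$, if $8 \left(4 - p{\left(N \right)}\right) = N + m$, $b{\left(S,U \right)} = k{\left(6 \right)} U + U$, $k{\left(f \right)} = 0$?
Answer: $\frac{9}{16} \approx 0.5625$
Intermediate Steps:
$m = \frac{5}{8}$ ($m = - \frac{5}{-8} = - \frac{5 \left(-1\right)}{8} = \left(-1\right) \left(- \frac{5}{8}\right) = \frac{5}{8} \approx 0.625$)
$b{\left(S,U \right)} = U$ ($b{\left(S,U \right)} = 0 U + U = 0 + U = U$)
$p{\left(N \right)} = \frac{251}{64} - \frac{N}{8}$ ($p{\left(N \right)} = 4 - \frac{N + \frac{5}{8}}{8} = 4 - \frac{\frac{5}{8} + N}{8} = 4 - \left(\frac{5}{64} + \frac{N}{8}\right) = \frac{251}{64} - \frac{N}{8}$)
$p{\left(s \right)} b{\left(-10,12 \right)} = \left(\frac{251}{64} - \frac{31}{8}\right) 12 = \frac{3}{64} \cdot 12 = \frac{9}{16}$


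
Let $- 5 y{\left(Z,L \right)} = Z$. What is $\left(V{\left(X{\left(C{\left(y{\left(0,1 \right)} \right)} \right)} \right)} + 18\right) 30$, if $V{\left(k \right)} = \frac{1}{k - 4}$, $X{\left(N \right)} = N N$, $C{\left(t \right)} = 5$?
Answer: $\frac{3790}{7} \approx 541.43$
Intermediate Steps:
$y{\left(Z,L \right)} = - \frac{Z}{5}$
$X{\left(N \right)} = N^{2}$
$V{\left(k \right)} = \frac{1}{-4 + k}$
$\left(V{\left(X{\left(C{\left(y{\left(0,1 \right)} \right)} \right)} \right)} + 18\right) 30 = \left(\frac{1}{-4 + 5^{2}} + 18\right) 30 = \left(\frac{1}{-4 + 25} + 18\right) 30 = \left(\frac{1}{21} + 18\right) 30 = \frac{379}{21} \cdot 30 = \frac{3790}{7}$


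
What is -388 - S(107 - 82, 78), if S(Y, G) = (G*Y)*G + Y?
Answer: -152513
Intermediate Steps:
S(Y, G) = Y + Y*G² (S(Y, G) = Y*G² + Y = Y + Y*G²)
-388 - S(107 - 82, 78) = -388 - (107 - 82)*(1 + 78²) = -388 - 25*(1 + 6084) = -388 - 25*6085 = -388 - 1*152125 = -388 - 152125 = -152513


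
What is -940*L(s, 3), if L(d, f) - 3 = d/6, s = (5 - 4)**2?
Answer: -8930/3 ≈ -2976.7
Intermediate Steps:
s = 1 (s = 1**2 = 1)
L(d, f) = 3 + d/6
-940*L(s, 3) = -940*(3 + (1/6)*1) = -940*(3 + 1/6) = -940*19/6 = -8930/3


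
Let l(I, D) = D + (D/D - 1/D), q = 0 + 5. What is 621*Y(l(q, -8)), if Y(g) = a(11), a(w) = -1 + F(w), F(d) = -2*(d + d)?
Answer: -27945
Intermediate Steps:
q = 5
l(I, D) = 1 + D - 1/D (l(I, D) = D + (1 - 1/D) = 1 + D - 1/D)
F(d) = -4*d
a(w) = -1 - 4*w
Y(g) = -45 (Y(g) = -1 - 4*11 = -1 - 44 = -45)
621*Y(l(q, -8)) = 621*(-45) = -27945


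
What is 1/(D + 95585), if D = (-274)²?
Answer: 1/170661 ≈ 5.8596e-6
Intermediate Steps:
D = 75076
1/(D + 95585) = 1/(75076 + 95585) = 1/170661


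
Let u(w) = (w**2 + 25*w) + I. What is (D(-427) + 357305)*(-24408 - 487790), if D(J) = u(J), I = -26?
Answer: -270918424734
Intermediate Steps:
u(w) = -26 + w**2 + 25*w (u(w) = (w**2 + 25*w) - 26 = -26 + w**2 + 25*w)
D(J) = -26 + J**2 + 25*J
(D(-427) + 357305)*(-24408 - 487790) = ((-26 + (-427)**2 + 25*(-427)) + 357305)*(-24408 - 487790) = ((-26 + 182329 - 10675) + 357305)*(-512198) = (171628 + 357305)*(-512198) = 528933*(-512198) = -270918424734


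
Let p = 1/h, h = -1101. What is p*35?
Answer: -35/1101 ≈ -0.031789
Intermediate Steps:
p = -1/1101 (p = 1/(-1101) = -1/1101 ≈ -0.00090826)
p*35 = -1/1101*35 = -35/1101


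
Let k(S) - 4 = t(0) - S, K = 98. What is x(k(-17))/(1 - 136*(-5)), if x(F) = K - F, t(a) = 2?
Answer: 25/227 ≈ 0.11013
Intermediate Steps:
k(S) = 6 - S (k(S) = 4 + (2 - S) = 6 - S)
x(F) = 98 - F
x(k(-17))/(1 - 136*(-5)) = (98 - (6 - 1*(-17)))/(1 - 136*(-5)) = (98 - (6 + 17))/(1 + 680) = (98 - 1*23)/681 = (98 - 23)*(1/681) = 75*(1/681) = 25/227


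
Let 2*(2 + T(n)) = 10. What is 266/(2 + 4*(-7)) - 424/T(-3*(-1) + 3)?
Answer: -5911/39 ≈ -151.56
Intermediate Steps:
T(n) = 3 (T(n) = -2 + (½)*10 = -2 + 5 = 3)
266/(2 + 4*(-7)) - 424/T(-3*(-1) + 3) = 266/(2 + 4*(-7)) - 424/3 = 266/(2 - 28) - 424*⅓ = 266/(-26) - 424/3 = 266*(-1/26) - 424/3 = -133/13 - 424/3 = -5911/39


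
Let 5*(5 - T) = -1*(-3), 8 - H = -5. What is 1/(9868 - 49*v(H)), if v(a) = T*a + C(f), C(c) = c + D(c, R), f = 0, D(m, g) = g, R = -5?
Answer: 5/36551 ≈ 0.00013680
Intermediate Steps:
H = 13 (H = 8 - 1*(-5) = 8 + 5 = 13)
C(c) = -5 + c (C(c) = c - 5 = -5 + c)
T = 22/5 (T = 5 - (-1)*(-3)/5 = 5 - ⅕*3 = 5 - ⅗ = 22/5 ≈ 4.4000)
v(a) = -5 + 22*a/5 (v(a) = 22*a/5 + (-5 + 0) = 22*a/5 - 5 = -5 + 22*a/5)
1/(9868 - 49*v(H)) = 1/(9868 - 49*(-5 + (22/5)*13)) = 1/(9868 - 49*(-5 + 286/5)) = 1/(9868 - 49*261/5) = 1/(9868 - 12789/5) = 1/(36551/5) = 5/36551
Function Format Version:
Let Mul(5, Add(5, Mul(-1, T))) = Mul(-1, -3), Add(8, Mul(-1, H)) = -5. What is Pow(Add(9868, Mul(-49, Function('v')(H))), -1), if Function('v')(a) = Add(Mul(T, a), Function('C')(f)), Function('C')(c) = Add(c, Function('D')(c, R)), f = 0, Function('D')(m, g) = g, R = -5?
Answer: Rational(5, 36551) ≈ 0.00013680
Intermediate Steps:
H = 13 (H = Add(8, Mul(-1, -5)) = Add(8, 5) = 13)
Function('C')(c) = Add(-5, c) (Function('C')(c) = Add(c, -5) = Add(-5, c))
T = Rational(22, 5) (T = Add(5, Mul(Rational(-1, 5), Mul(-1, -3))) = Add(5, Mul(Rational(-1, 5), 3)) = Add(5, Rational(-3, 5)) = Rational(22, 5) ≈ 4.4000)
Function('v')(a) = Add(-5, Mul(Rational(22, 5), a)) (Function('v')(a) = Add(Mul(Rational(22, 5), a), Add(-5, 0)) = Add(Mul(Rational(22, 5), a), -5) = Add(-5, Mul(Rational(22, 5), a)))
Pow(Add(9868, Mul(-49, Function('v')(H))), -1) = Pow(Add(9868, Mul(-49, Add(-5, Mul(Rational(22, 5), 13)))), -1) = Pow(Add(9868, Mul(-49, Add(-5, Rational(286, 5)))), -1) = Pow(Add(9868, Mul(-49, Rational(261, 5))), -1) = Pow(Add(9868, Rational(-12789, 5)), -1) = Pow(Rational(36551, 5), -1) = Rational(5, 36551)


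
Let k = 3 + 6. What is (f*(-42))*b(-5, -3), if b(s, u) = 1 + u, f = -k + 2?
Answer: -588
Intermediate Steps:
k = 9
f = -7 (f = -1*9 + 2 = -9 + 2 = -7)
(f*(-42))*b(-5, -3) = (-7*(-42))*(1 - 3) = 294*(-2) = -588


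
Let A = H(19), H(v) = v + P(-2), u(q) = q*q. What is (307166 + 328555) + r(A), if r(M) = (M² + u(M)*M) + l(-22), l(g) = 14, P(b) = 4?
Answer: 648431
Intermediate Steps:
u(q) = q²
H(v) = 4 + v (H(v) = v + 4 = 4 + v)
A = 23 (A = 4 + 19 = 23)
r(M) = 14 + M² + M³ (r(M) = (M² + M²*M) + 14 = (M² + M³) + 14 = 14 + M² + M³)
(307166 + 328555) + r(A) = (307166 + 328555) + (14 + 23² + 23³) = 635721 + (14 + 529 + 12167) = 635721 + 12710 = 648431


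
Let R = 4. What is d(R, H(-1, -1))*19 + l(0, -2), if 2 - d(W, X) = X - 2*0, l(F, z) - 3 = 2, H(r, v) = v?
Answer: 62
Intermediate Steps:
l(F, z) = 5 (l(F, z) = 3 + 2 = 5)
d(W, X) = 2 - X (d(W, X) = 2 - (X - 2*0) = 2 - (X + 0) = 2 - X)
d(R, H(-1, -1))*19 + l(0, -2) = (2 - 1*(-1))*19 + 5 = (2 + 1)*19 + 5 = 3*19 + 5 = 57 + 5 = 62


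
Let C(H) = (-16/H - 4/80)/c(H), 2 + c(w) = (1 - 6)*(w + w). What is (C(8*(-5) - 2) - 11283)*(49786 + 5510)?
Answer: -4563863057664/7315 ≈ -6.2390e+8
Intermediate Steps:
c(w) = -2 - 10*w (c(w) = -2 + (1 - 6)*(w + w) = -2 - 10*w)
C(H) = (-1/20 - 16/H)/(-2 - 10*H) (C(H) = (-16/H - 4/80)/(-2 - 10*H) = (-16/H - 4*1/80)/(-2 - 10*H) = (-16/H - 1/20)/(-2 - 10*H) = (-1/20 - 16/H)/(-2 - 10*H))
(C(8*(-5) - 2) - 11283)*(49786 + 5510) = ((320 + (8*(-5) - 2))/(40*(8*(-5) - 2)*(1 + 5*(8*(-5) - 2))) - 11283)*(49786 + 5510) = ((320 + (-40 - 2))/(40*(-40 - 2)*(1 + 5*(-40 - 2))) - 11283)*55296 = ((1/40)*(320 - 42)/(-42*(1 + 5*(-42))) - 11283)*55296 = ((1/40)*(-1/42)*278/(1 - 210) - 11283)*55296 = ((1/40)*(-1/42)*278/(-209) - 11283)*55296 = ((1/40)*(-1/42)*(-1/209)*278 - 11283)*55296 = (139/175560 - 11283)*55296 = -1980843341/175560*55296 = -4563863057664/7315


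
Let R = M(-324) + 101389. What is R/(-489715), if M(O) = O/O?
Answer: -20278/97943 ≈ -0.20704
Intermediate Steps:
M(O) = 1
R = 101390 (R = 1 + 101389 = 101390)
R/(-489715) = 101390/(-489715) = 101390*(-1/489715) = -20278/97943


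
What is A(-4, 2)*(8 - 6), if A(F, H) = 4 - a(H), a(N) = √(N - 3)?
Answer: 8 - 2*I ≈ 8.0 - 2.0*I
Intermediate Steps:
a(N) = √(-3 + N)
A(F, H) = 4 - √(-3 + H)
A(-4, 2)*(8 - 6) = (4 - √(-3 + 2))*(8 - 6) = (4 - √(-1))*2 = (4 - I)*2 = 8 - 2*I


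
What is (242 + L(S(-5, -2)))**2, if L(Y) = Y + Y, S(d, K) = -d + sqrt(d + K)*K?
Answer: 63392 - 2016*I*sqrt(7) ≈ 63392.0 - 5333.8*I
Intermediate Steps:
S(d, K) = -d + K*sqrt(K + d) (S(d, K) = -d + sqrt(K + d)*K = -d + K*sqrt(K + d))
L(Y) = 2*Y
(242 + L(S(-5, -2)))**2 = (242 + 2*(-1*(-5) - 2*sqrt(-2 - 5)))**2 = (242 + 2*(5 - 2*I*sqrt(7)))**2 = (242 + (10 - 4*I*sqrt(7)))**2 = (252 - 4*I*sqrt(7))**2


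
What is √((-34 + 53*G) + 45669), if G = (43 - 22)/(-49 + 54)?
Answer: 2*√286610/5 ≈ 214.14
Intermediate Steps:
G = 21/5 ≈ 4.2000
√((-34 + 53*G) + 45669) = √((-34 + 53*(21/5)) + 45669) = √((-34 + 1113/5) + 45669) = √(943/5 + 45669) = √(229288/5) = 2*√286610/5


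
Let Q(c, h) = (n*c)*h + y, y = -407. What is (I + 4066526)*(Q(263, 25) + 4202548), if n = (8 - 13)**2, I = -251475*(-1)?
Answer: 18854620454516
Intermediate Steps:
I = 251475
n = 25 (n = (-5)**2 = 25)
Q(c, h) = -407 + 25*c*h (Q(c, h) = (25*c)*h - 407 = 25*c*h - 407 = -407 + 25*c*h)
(I + 4066526)*(Q(263, 25) + 4202548) = (251475 + 4066526)*((-407 + 25*263*25) + 4202548) = 4318001*((-407 + 164375) + 4202548) = 4318001*(163968 + 4202548) = 4318001*4366516 = 18854620454516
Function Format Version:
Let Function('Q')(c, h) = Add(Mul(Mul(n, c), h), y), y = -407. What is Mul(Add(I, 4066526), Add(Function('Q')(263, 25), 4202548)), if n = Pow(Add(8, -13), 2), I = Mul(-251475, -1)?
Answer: 18854620454516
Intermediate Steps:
I = 251475
n = 25 (n = Pow(-5, 2) = 25)
Function('Q')(c, h) = Add(-407, Mul(25, c, h)) (Function('Q')(c, h) = Add(Mul(Mul(25, c), h), -407) = Add(Mul(25, c, h), -407) = Add(-407, Mul(25, c, h)))
Mul(Add(I, 4066526), Add(Function('Q')(263, 25), 4202548)) = Mul(Add(251475, 4066526), Add(Add(-407, Mul(25, 263, 25)), 4202548)) = Mul(4318001, Add(Add(-407, 164375), 4202548)) = Mul(4318001, Add(163968, 4202548)) = Mul(4318001, 4366516) = 18854620454516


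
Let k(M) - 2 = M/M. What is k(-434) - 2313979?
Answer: -2313976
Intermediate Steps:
k(M) = 3 (k(M) = 2 + M/M = 2 + 1 = 3)
k(-434) - 2313979 = 3 - 2313979 = -2313976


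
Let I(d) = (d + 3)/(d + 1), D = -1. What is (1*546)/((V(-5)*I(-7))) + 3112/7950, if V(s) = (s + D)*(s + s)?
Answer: 223259/15900 ≈ 14.041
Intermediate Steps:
V(s) = 2*s*(-1 + s) (V(s) = (s - 1)*(s + s) = (-1 + s)*(2*s) = 2*s*(-1 + s))
I(d) = (3 + d)/(1 + d)
(1*546)/((V(-5)*I(-7))) + 3112/7950 = (1*546)/(((2*(-5)*(-1 - 5))*((3 - 7)/(1 - 7)))) + 3112/7950 = 546/(((2*(-5)*(-6))*(-4/(-6)))) + 3112*(1/7950) = 546/((60*(-1/6*(-4)))) + 1556/3975 = 546/((60*(2/3))) + 1556/3975 = 546/40 + 1556/3975 = 546*(1/40) + 1556/3975 = 273/20 + 1556/3975 = 223259/15900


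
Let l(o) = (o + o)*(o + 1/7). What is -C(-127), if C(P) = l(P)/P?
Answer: 1776/7 ≈ 253.71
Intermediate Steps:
l(o) = 2*o*(⅐ + o) (l(o) = (2*o)*(o + ⅐) = (2*o)*(⅐ + o) = 2*o*(⅐ + o))
C(P) = 2/7 + 2*P (C(P) = (2*P*(1 + 7*P)/7)/P = 2/7 + 2*P)
-C(-127) = -(2/7 + 2*(-127)) = -(2/7 - 254) = -1*(-1776/7) = 1776/7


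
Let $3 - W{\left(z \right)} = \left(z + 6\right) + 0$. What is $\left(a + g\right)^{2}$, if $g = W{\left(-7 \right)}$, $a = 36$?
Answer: $1600$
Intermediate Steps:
$W{\left(z \right)} = -3 - z$ ($W{\left(z \right)} = 3 - \left(\left(z + 6\right) + 0\right) = 3 - \left(\left(6 + z\right) + 0\right) = 3 - \left(6 + z\right) = -3 - z$)
$g = 4$ ($g = -3 - -7 = -3 + 7 = 4$)
$\left(a + g\right)^{2} = \left(36 + 4\right)^{2} = 40^{2} = 1600$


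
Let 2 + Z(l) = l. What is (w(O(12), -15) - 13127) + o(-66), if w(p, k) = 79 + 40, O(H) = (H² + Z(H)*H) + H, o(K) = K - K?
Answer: -13008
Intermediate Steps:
Z(l) = -2 + l
o(K) = 0
O(H) = H + H² + H*(-2 + H) (O(H) = (H² + (-2 + H)*H) + H = (H² + H*(-2 + H)) + H = H + H² + H*(-2 + H))
w(p, k) = 119
(w(O(12), -15) - 13127) + o(-66) = (119 - 13127) + 0 = -13008 + 0 = -13008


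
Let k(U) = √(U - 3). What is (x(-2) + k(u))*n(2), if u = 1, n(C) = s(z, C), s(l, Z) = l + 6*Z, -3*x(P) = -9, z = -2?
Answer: 30 + 10*I*√2 ≈ 30.0 + 14.142*I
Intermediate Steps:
x(P) = 3 (x(P) = -⅓*(-9) = 3)
n(C) = -2 + 6*C
k(U) = √(-3 + U)
(x(-2) + k(u))*n(2) = (3 + √(-3 + 1))*(-2 + 6*2) = (3 + √(-2))*(-2 + 12) = (3 + I*√2)*10 = 30 + 10*I*√2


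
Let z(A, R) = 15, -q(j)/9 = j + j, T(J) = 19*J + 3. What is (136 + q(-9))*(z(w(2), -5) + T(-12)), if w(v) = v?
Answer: -62580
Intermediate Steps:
T(J) = 3 + 19*J
q(j) = -18*j (q(j) = -9*(j + j) = -18*j)
(136 + q(-9))*(z(w(2), -5) + T(-12)) = (136 - 18*(-9))*(15 + (3 + 19*(-12))) = (136 + 162)*(15 + (3 - 228)) = 298*(15 - 225) = 298*(-210) = -62580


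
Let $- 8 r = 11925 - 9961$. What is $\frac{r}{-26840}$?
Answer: $\frac{491}{53680} \approx 0.0091468$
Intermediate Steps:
$r = - \frac{491}{2}$ ($r = - \frac{11925 - 9961}{8} = \left(- \frac{1}{8}\right) 1964 = - \frac{491}{2} \approx -245.5$)
$\frac{r}{-26840} = - \frac{491}{2 \left(-26840\right)} = \left(- \frac{491}{2}\right) \left(- \frac{1}{26840}\right) = \frac{491}{53680}$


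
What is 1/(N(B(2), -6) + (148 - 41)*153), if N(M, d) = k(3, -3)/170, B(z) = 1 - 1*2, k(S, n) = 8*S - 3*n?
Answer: 170/2783103 ≈ 6.1083e-5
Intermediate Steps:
k(S, n) = -3*n + 8*S
B(z) = -1 (B(z) = 1 - 2 = -1)
N(M, d) = 33/170 (N(M, d) = (-3*(-3) + 8*3)/170 = (9 + 24)*(1/170) = 33*(1/170) = 33/170)
1/(N(B(2), -6) + (148 - 41)*153) = 1/(33/170 + (148 - 41)*153) = 1/(33/170 + 107*153) = 1/(33/170 + 16371) = 1/(2783103/170) = 170/2783103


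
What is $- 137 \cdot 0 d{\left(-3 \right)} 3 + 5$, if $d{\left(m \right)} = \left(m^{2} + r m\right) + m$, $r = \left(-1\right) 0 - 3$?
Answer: $5$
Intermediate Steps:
$r = -3$ ($r = 0 - 3 = -3$)
$d{\left(m \right)} = m^{2} - 2 m$ ($d{\left(m \right)} = \left(m^{2} - 3 m\right) + m = m^{2} - 2 m$)
$- 137 \cdot 0 d{\left(-3 \right)} 3 + 5 = - 137 \cdot 0 \left(- 3 \left(-2 - 3\right)\right) 3 + 5 = - 137 \cdot 0 \left(\left(-3\right) \left(-5\right)\right) 3 + 5 = - 137 \cdot 0 \cdot 15 \cdot 3 + 5 = - 137 \cdot 0 \cdot 3 + 5 = \left(-137\right) 0 + 5 = 0 + 5 = 5$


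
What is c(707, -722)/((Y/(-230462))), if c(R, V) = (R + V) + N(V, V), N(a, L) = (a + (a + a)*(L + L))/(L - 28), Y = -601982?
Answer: -120742729192/112871625 ≈ -1069.7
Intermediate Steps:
N(a, L) = (a + 4*L*a)/(-28 + L) (N(a, L) = (a + (2*a)*(2*L))/(-28 + L) = (a + 4*L*a)/(-28 + L))
c(R, V) = R + V + V*(1 + 4*V)/(-28 + V) (c(R, V) = (R + V) + V*(1 + 4*V)/(-28 + V) = R + V + V*(1 + 4*V)/(-28 + V))
c(707, -722)/((Y/(-230462))) = ((-722*(1 + 4*(-722)) + (-28 - 722)*(707 - 722))/(-28 - 722))/((-601982/(-230462))) = ((-722*(1 - 2888) - 750*(-15))/(-750))/((-601982*(-1/230462))) = (-(-722*(-2887) + 11250)/750)/(300991/115231) = -(2084414 + 11250)/750*(115231/300991) = -1/750*2095664*(115231/300991) = -1047832/375*115231/300991 = -120742729192/112871625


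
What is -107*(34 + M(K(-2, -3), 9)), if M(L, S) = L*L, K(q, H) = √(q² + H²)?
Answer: -5029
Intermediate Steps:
K(q, H) = √(H² + q²)
M(L, S) = L²
-107*(34 + M(K(-2, -3), 9)) = -107*(34 + (√((-3)² + (-2)²))²) = -107*(34 + (√(9 + 4))²) = -107*(34 + (√13)²) = -107*(34 + 13) = -107*47 = -5029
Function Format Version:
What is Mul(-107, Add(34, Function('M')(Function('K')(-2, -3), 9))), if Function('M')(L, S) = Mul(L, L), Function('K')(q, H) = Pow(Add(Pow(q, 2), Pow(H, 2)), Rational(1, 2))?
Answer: -5029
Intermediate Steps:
Function('K')(q, H) = Pow(Add(Pow(H, 2), Pow(q, 2)), Rational(1, 2))
Function('M')(L, S) = Pow(L, 2)
Mul(-107, Add(34, Function('M')(Function('K')(-2, -3), 9))) = Mul(-107, Add(34, Pow(Pow(Add(Pow(-3, 2), Pow(-2, 2)), Rational(1, 2)), 2))) = Mul(-107, Add(34, Pow(Pow(Add(9, 4), Rational(1, 2)), 2))) = Mul(-107, Add(34, Pow(Pow(13, Rational(1, 2)), 2))) = Mul(-107, Add(34, 13)) = Mul(-107, 47) = -5029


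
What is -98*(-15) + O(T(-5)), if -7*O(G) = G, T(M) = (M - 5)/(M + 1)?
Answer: 20575/14 ≈ 1469.6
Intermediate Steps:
T(M) = (-5 + M)/(1 + M)
O(G) = -G/7
-98*(-15) + O(T(-5)) = -98*(-15) - (-5 - 5)/(7*(1 - 5)) = 1470 - (-10)/(7*(-4)) = 1470 - (-1)*(-10)/28 = 1470 - ⅐*5/2 = 1470 - 5/14 = 20575/14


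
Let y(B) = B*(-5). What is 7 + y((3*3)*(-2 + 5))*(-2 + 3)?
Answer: -128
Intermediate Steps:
y(B) = -5*B
7 + y((3*3)*(-2 + 5))*(-2 + 3) = 7 + (-5*3*3*(-2 + 5))*(-2 + 3) = 7 - 45*3*1 = 7 - 5*27*1 = 7 - 135*1 = 7 - 135 = -128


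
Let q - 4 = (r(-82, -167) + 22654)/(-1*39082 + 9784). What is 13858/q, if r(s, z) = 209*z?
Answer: 10410556/3319 ≈ 3136.7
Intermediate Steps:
q = 43147/9766 (q = 4 + (209*(-167) + 22654)/(-1*39082 + 9784) = 4 + (-34903 + 22654)/(-39082 + 9784) = 4 - 12249/(-29298) = 4 - 12249*(-1/29298) = 4 + 4083/9766 = 43147/9766 ≈ 4.4181)
13858/q = 13858/(43147/9766) = 13858*(9766/43147) = 10410556/3319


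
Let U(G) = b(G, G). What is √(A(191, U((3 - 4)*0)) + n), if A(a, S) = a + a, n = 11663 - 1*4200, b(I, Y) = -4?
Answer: √7845 ≈ 88.572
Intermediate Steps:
U(G) = -4
n = 7463 (n = 11663 - 4200 = 7463)
A(a, S) = 2*a
√(A(191, U((3 - 4)*0)) + n) = √(2*191 + 7463) = √(382 + 7463) = √7845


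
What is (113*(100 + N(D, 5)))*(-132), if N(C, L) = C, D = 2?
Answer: -1521432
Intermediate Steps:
(113*(100 + N(D, 5)))*(-132) = (113*(100 + 2))*(-132) = (113*102)*(-132) = 11526*(-132) = -1521432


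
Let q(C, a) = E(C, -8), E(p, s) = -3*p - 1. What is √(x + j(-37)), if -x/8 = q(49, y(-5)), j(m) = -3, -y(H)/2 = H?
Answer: √1181 ≈ 34.366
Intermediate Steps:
y(H) = -2*H
E(p, s) = -1 - 3*p
q(C, a) = -1 - 3*C
x = 1184 (x = -8*(-1 - 3*49) = -8*(-1 - 147) = -8*(-148) = 1184)
√(x + j(-37)) = √(1184 - 3) = √1181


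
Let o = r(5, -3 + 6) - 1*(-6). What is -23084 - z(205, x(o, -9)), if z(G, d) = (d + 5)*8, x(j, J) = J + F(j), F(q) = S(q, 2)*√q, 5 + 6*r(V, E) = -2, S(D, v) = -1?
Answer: -23052 + 4*√174/3 ≈ -23034.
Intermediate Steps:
r(V, E) = -7/6 (r(V, E) = -⅚ + (⅙)*(-2) = -⅚ - ⅓ = -7/6)
F(q) = -√q
o = 29/6 (o = -7/6 - 1*(-6) = -7/6 + 6 = 29/6 ≈ 4.8333)
x(j, J) = J - √j
z(G, d) = 40 + 8*d (z(G, d) = (5 + d)*8 = 40 + 8*d)
-23084 - z(205, x(o, -9)) = -23084 - (40 + 8*(-9 - √(29/6))) = -23084 - (40 + 8*(-9 - √174/6)) = -23084 - (40 + (-72 - 4*√174/3)) = -23084 - (-32 - 4*√174/3) = -23084 + (32 + 4*√174/3) = -23052 + 4*√174/3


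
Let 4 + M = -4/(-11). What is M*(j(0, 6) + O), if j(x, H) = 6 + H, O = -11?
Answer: -40/11 ≈ -3.6364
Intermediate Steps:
M = -40/11 (M = -4 - 4/(-11) = -4 - 4*(-1/11) = -4 + 4/11 = -40/11 ≈ -3.6364)
M*(j(0, 6) + O) = -40*((6 + 6) - 11)/11 = -40*(12 - 11)/11 = -40/11*1 = -40/11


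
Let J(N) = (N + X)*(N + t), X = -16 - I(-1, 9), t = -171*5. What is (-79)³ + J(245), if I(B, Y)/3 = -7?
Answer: -645539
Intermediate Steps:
I(B, Y) = -21 (I(B, Y) = 3*(-7) = -21)
t = -855 (t = -19*45 = -855)
X = 5 (X = -16 - 1*(-21) = -16 + 21 = 5)
J(N) = (-855 + N)*(5 + N) (J(N) = (N + 5)*(N - 855) = (5 + N)*(-855 + N) = (-855 + N)*(5 + N))
(-79)³ + J(245) = (-79)³ + (-4275 + 245² - 850*245) = -493039 + (-4275 + 60025 - 208250) = -493039 - 152500 = -645539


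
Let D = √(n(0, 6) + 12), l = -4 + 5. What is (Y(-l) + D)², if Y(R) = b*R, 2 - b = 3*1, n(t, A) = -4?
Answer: 9 + 4*√2 ≈ 14.657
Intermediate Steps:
l = 1
D = 2*√2 (D = √(-4 + 12) = √8 = 2*√2 ≈ 2.8284)
b = -1 (b = 2 - 3 = -1)
Y(R) = -R
(Y(-l) + D)² = (-(-1) + 2*√2)² = (-1*(-1) + 2*√2)² = (1 + 2*√2)²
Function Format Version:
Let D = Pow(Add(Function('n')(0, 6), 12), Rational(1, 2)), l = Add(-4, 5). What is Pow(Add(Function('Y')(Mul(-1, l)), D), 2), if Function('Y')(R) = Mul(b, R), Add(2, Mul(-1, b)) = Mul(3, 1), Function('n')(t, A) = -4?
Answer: Add(9, Mul(4, Pow(2, Rational(1, 2)))) ≈ 14.657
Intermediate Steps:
l = 1
D = Mul(2, Pow(2, Rational(1, 2))) (D = Pow(Add(-4, 12), Rational(1, 2)) = Pow(8, Rational(1, 2)) = Mul(2, Pow(2, Rational(1, 2))) ≈ 2.8284)
b = -1 (b = Add(2, Mul(-1, Mul(3, 1))) = Add(2, Mul(-1, 3)) = Add(2, -3) = -1)
Function('Y')(R) = Mul(-1, R)
Pow(Add(Function('Y')(Mul(-1, l)), D), 2) = Pow(Add(Mul(-1, Mul(-1, 1)), Mul(2, Pow(2, Rational(1, 2)))), 2) = Pow(Add(Mul(-1, -1), Mul(2, Pow(2, Rational(1, 2)))), 2) = Pow(Add(1, Mul(2, Pow(2, Rational(1, 2)))), 2)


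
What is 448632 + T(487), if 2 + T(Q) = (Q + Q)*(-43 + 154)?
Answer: 556744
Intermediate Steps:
T(Q) = -2 + 222*Q (T(Q) = -2 + (Q + Q)*(-43 + 154) = -2 + (2*Q)*111 = -2 + 222*Q)
448632 + T(487) = 448632 + (-2 + 222*487) = 448632 + (-2 + 108114) = 448632 + 108112 = 556744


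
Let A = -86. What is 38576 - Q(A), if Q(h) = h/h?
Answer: 38575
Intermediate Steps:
Q(h) = 1
38576 - Q(A) = 38576 - 1*1 = 38576 - 1 = 38575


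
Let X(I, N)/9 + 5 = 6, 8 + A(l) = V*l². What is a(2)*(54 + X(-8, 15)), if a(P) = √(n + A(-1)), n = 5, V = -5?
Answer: 126*I*√2 ≈ 178.19*I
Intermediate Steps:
A(l) = -8 - 5*l²
a(P) = 2*I*√2 (a(P) = √(5 + (-8 - 5*(-1)²)) = √(5 + (-8 - 5*1)) = √(5 + (-8 - 5)) = √(5 - 13) = √(-8) = 2*I*√2)
X(I, N) = 9 (X(I, N) = -45 + 9*6 = -45 + 54 = 9)
a(2)*(54 + X(-8, 15)) = (2*I*√2)*(54 + 9) = (2*I*√2)*63 = 126*I*√2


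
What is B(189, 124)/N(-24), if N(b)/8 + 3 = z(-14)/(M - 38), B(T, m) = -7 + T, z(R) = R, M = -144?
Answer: -1183/152 ≈ -7.7829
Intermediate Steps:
N(b) = -304/13 (N(b) = -24 + 8*(-14/(-144 - 38)) = -24 + 8*(-14/(-182)) = -24 + 8*(-14*(-1/182)) = -24 + 8*(1/13) = -24 + 8/13 = -304/13)
B(189, 124)/N(-24) = (-7 + 189)/(-304/13) = 182*(-13/304) = -1183/152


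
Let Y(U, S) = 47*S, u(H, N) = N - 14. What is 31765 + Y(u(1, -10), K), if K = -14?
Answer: 31107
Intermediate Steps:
u(H, N) = -14 + N
31765 + Y(u(1, -10), K) = 31765 + 47*(-14) = 31765 - 658 = 31107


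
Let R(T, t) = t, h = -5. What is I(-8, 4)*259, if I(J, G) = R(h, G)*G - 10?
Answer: 1554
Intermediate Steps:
I(J, G) = -10 + G**2 (I(J, G) = G*G - 10 = G**2 - 10 = -10 + G**2)
I(-8, 4)*259 = (-10 + 4**2)*259 = (-10 + 16)*259 = 6*259 = 1554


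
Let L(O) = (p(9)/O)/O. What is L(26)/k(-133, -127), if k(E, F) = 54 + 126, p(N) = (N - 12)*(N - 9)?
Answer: 0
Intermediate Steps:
p(N) = (-12 + N)*(-9 + N)
k(E, F) = 180
L(O) = 0 (L(O) = ((108 + 9² - 21*9)/O)/O = ((108 + 81 - 189)/O)/O = (0/O)/O = 0/O = 0)
L(26)/k(-133, -127) = 0/180 = 0*(1/180) = 0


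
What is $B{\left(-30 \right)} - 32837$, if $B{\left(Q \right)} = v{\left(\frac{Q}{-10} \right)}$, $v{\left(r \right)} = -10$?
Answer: $-32847$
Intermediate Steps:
$B{\left(Q \right)} = -10$
$B{\left(-30 \right)} - 32837 = -10 - 32837 = -32847$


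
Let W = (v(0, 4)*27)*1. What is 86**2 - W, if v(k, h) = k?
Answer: 7396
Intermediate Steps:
W = 0 (W = (0*27)*1 = 0*1 = 0)
86**2 - W = 86**2 - 1*0 = 7396 + 0 = 7396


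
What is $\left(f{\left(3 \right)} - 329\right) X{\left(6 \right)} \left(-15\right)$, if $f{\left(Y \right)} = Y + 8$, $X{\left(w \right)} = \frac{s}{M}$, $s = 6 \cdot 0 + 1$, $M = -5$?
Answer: $-954$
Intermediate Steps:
$s = 1$ ($s = 0 + 1 = 1$)
$X{\left(w \right)} = - \frac{1}{5}$ ($X{\left(w \right)} = 1 \frac{1}{-5} = 1 \left(- \frac{1}{5}\right) = - \frac{1}{5}$)
$f{\left(Y \right)} = 8 + Y$
$\left(f{\left(3 \right)} - 329\right) X{\left(6 \right)} \left(-15\right) = \left(\left(8 + 3\right) - 329\right) \left(\left(- \frac{1}{5}\right) \left(-15\right)\right) = \left(11 - 329\right) 3 = \left(-318\right) 3 = -954$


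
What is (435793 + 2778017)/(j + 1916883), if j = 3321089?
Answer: 1606905/2618986 ≈ 0.61356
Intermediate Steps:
(435793 + 2778017)/(j + 1916883) = (435793 + 2778017)/(3321089 + 1916883) = 3213810/5237972 = 3213810*(1/5237972) = 1606905/2618986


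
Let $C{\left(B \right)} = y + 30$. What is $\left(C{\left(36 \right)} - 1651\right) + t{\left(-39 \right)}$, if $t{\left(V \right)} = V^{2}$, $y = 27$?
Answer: $-73$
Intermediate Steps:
$C{\left(B \right)} = 57$ ($C{\left(B \right)} = 27 + 30 = 57$)
$\left(C{\left(36 \right)} - 1651\right) + t{\left(-39 \right)} = \left(57 - 1651\right) + \left(-39\right)^{2} = -1594 + 1521 = -73$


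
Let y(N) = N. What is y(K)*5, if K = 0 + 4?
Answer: 20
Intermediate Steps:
K = 4
y(K)*5 = 4*5 = 20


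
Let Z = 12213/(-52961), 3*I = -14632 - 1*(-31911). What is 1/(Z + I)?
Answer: 158883/915076480 ≈ 0.00017363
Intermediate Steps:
I = 17279/3 (I = (-14632 - 1*(-31911))/3 = (-14632 + 31911)/3 = (1/3)*17279 = 17279/3 ≈ 5759.7)
Z = -12213/52961 (Z = 12213*(-1/52961) = -12213/52961 ≈ -0.23060)
1/(Z + I) = 1/(-12213/52961 + 17279/3) = 1/(915076480/158883) = 158883/915076480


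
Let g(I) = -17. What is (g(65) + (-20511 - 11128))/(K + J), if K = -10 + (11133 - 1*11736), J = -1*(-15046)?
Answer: -10552/4811 ≈ -2.1933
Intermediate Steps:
J = 15046
K = -613 (K = -10 + (11133 - 11736) = -10 - 603 = -613)
(g(65) + (-20511 - 11128))/(K + J) = (-17 + (-20511 - 11128))/(-613 + 15046) = (-17 - 31639)/14433 = -31656*1/14433 = -10552/4811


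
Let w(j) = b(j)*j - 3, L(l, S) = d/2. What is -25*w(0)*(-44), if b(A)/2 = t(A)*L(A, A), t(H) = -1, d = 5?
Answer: -3300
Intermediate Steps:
L(l, S) = 5/2
b(A) = -5 (b(A) = 2*(-1*5/2) = 2*(-5/2) = -5)
w(j) = -3 - 5*j (w(j) = -5*j - 3 = -3 - 5*j)
-25*w(0)*(-44) = -25*(-3 - 5*0)*(-44) = -25*(-3 + 0)*(-44) = -25*(-3)*(-44) = 75*(-44) = -3300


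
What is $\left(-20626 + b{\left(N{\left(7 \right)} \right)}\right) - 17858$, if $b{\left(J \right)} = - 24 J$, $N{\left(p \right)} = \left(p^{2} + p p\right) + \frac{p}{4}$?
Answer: $-40878$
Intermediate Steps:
$N{\left(p \right)} = 2 p^{2} + \frac{p}{4}$ ($N{\left(p \right)} = \left(p^{2} + p^{2}\right) + p \frac{1}{4} = 2 p^{2} + \frac{p}{4}$)
$\left(-20626 + b{\left(N{\left(7 \right)} \right)}\right) - 17858 = \left(-20626 - 24 \cdot \frac{1}{4} \cdot 7 \left(1 + 8 \cdot 7\right)\right) - 17858 = \left(-20626 - 24 \cdot \frac{1}{4} \cdot 7 \left(1 + 56\right)\right) - 17858 = \left(-20626 - 24 \cdot \frac{1}{4} \cdot 7 \cdot 57\right) - 17858 = \left(-20626 - 2394\right) - 17858 = -23020 - 17858 = -40878$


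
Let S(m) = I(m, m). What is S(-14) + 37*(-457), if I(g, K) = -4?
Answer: -16913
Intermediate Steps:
S(m) = -4
S(-14) + 37*(-457) = -4 + 37*(-457) = -4 - 16909 = -16913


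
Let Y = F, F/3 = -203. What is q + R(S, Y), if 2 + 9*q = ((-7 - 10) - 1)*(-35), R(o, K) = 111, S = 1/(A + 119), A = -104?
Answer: 1627/9 ≈ 180.78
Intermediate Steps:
F = -609 (F = 3*(-203) = -609)
Y = -609
S = 1/15 (S = 1/(-104 + 119) = 1/15 ≈ 0.066667)
q = 628/9 (q = -2/9 + (((-7 - 10) - 1)*(-35))/9 = -2/9 + ((-17 - 1)*(-35))/9 = -2/9 + (-18*(-35))/9 = -2/9 + (1/9)*630 = -2/9 + 70 = 628/9 ≈ 69.778)
q + R(S, Y) = 628/9 + 111 = 1627/9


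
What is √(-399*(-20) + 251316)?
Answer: 4*√16206 ≈ 509.21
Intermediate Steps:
√(-399*(-20) + 251316) = √(7980 + 251316) = √259296 = 4*√16206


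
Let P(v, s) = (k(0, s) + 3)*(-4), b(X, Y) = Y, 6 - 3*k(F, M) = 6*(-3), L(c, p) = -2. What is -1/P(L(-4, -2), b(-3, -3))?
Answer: 1/44 ≈ 0.022727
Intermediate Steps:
k(F, M) = 8 (k(F, M) = 2 - 2*(-3) = 2 - ⅓*(-18) = 2 + 6 = 8)
P(v, s) = -44 (P(v, s) = (8 + 3)*(-4) = 11*(-4) = -44)
-1/P(L(-4, -2), b(-3, -3)) = -1/(-44) = -1*(-1/44) = 1/44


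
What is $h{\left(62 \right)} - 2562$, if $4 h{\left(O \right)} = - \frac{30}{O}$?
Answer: $- \frac{317703}{124} \approx -2562.1$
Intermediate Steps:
$h{\left(O \right)} = - \frac{15}{2 O}$ ($h{\left(O \right)} = \frac{\left(-30\right) \frac{1}{O}}{4} = - \frac{15}{2 O}$)
$h{\left(62 \right)} - 2562 = - \frac{15}{2 \cdot 62} - 2562 = \left(- \frac{15}{2}\right) \frac{1}{62} - 2562 = - \frac{15}{124} - 2562 = - \frac{317703}{124}$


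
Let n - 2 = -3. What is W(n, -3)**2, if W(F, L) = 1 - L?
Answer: 16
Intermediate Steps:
n = -1 (n = 2 - 3 = -1)
W(n, -3)**2 = (1 - 1*(-3))**2 = (1 + 3)**2 = 4**2 = 16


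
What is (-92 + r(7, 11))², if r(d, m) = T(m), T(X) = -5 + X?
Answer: 7396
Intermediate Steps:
r(d, m) = -5 + m
(-92 + r(7, 11))² = (-92 + (-5 + 11))² = (-92 + 6)² = (-86)² = 7396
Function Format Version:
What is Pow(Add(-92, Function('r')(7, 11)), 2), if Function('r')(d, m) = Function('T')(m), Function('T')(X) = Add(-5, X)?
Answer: 7396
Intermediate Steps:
Function('r')(d, m) = Add(-5, m)
Pow(Add(-92, Function('r')(7, 11)), 2) = Pow(Add(-92, Add(-5, 11)), 2) = Pow(Add(-92, 6), 2) = Pow(-86, 2) = 7396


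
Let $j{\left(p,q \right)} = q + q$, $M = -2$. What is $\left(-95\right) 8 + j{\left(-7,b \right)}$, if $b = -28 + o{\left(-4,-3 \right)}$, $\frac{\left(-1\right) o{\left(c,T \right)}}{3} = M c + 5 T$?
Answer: $-774$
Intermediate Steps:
$o{\left(c,T \right)} = - 15 T + 6 c$ ($o{\left(c,T \right)} = - 3 \left(- 2 c + 5 T\right) = - 15 T + 6 c$)
$b = -7$ ($b = -28 + \left(\left(-15\right) \left(-3\right) + 6 \left(-4\right)\right) = -28 + \left(45 - 24\right) = -28 + 21 = -7$)
$j{\left(p,q \right)} = 2 q$
$\left(-95\right) 8 + j{\left(-7,b \right)} = \left(-95\right) 8 + 2 \left(-7\right) = -760 - 14 = -774$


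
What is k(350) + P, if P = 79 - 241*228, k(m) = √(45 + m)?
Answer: -54869 + √395 ≈ -54849.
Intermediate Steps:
P = -54869 (P = 79 - 54948 = -54869)
k(350) + P = √(45 + 350) - 54869 = √395 - 54869 = -54869 + √395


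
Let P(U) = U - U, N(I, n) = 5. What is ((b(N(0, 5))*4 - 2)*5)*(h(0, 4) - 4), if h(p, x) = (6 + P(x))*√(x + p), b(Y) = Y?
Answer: 720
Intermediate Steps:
P(U) = 0
h(p, x) = 6*√(p + x) (h(p, x) = (6 + 0)*√(x + p) = 6*√(p + x))
((b(N(0, 5))*4 - 2)*5)*(h(0, 4) - 4) = ((5*4 - 2)*5)*(6*√(0 + 4) - 4) = ((20 - 2)*5)*(6*√4 - 4) = (18*5)*(6*2 - 4) = 90*(12 - 4) = 90*8 = 720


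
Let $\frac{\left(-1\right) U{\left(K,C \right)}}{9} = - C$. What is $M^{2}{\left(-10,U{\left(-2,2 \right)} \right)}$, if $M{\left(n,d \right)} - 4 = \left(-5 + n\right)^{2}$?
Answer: $52441$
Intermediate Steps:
$U{\left(K,C \right)} = 9 C$ ($U{\left(K,C \right)} = - 9 \left(- C\right) = 9 C$)
$M{\left(n,d \right)} = 4 + \left(-5 + n\right)^{2}$
$M^{2}{\left(-10,U{\left(-2,2 \right)} \right)} = \left(4 + \left(-5 - 10\right)^{2}\right)^{2} = \left(4 + \left(-15\right)^{2}\right)^{2} = \left(4 + 225\right)^{2} = 229^{2} = 52441$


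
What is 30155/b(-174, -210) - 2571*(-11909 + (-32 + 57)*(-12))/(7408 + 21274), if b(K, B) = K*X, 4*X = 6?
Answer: 7327711769/7486002 ≈ 978.86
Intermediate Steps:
X = 3/2 (X = (1/4)*6 = 3/2 ≈ 1.5000)
b(K, B) = 3*K/2 (b(K, B) = K*(3/2) = 3*K/2)
30155/b(-174, -210) - 2571*(-11909 + (-32 + 57)*(-12))/(7408 + 21274) = 30155/(((3/2)*(-174))) - 2571*(-11909 + (-32 + 57)*(-12))/(7408 + 21274) = 30155/(-261) - 2571/(28682/(-11909 + 25*(-12))) = 30155*(-1/261) - 2571/(28682/(-11909 - 300)) = -30155/261 - 2571/(28682/(-12209)) = -30155/261 - 2571/(28682*(-1/12209)) = -30155/261 - 2571/(-28682/12209) = -30155/261 - 2571*(-12209/28682) = -30155/261 + 31389339/28682 = 7327711769/7486002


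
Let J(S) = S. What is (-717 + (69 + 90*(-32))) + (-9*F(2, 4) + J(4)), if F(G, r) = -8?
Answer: -3452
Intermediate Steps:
(-717 + (69 + 90*(-32))) + (-9*F(2, 4) + J(4)) = (-717 + (69 + 90*(-32))) + (-9*(-8) + 4) = (-717 + (69 - 2880)) + (72 + 4) = (-717 - 2811) + 76 = -3528 + 76 = -3452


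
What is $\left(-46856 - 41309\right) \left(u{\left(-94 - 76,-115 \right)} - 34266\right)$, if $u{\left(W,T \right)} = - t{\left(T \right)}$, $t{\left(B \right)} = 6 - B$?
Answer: $3031729855$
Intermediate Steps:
$u{\left(W,T \right)} = -6 + T$ ($u{\left(W,T \right)} = - (6 - T) = -6 + T$)
$\left(-46856 - 41309\right) \left(u{\left(-94 - 76,-115 \right)} - 34266\right) = \left(-46856 - 41309\right) \left(\left(-6 - 115\right) - 34266\right) = - 88165 \left(-121 - 34266\right) = \left(-88165\right) \left(-34387\right) = 3031729855$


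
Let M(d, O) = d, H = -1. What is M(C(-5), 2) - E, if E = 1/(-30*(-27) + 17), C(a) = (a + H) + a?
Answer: -9098/827 ≈ -11.001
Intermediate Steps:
C(a) = -1 + 2*a (C(a) = (a - 1) + a = (-1 + a) + a = -1 + 2*a)
E = 1/827 (E = 1/(810 + 17) = 1/827 ≈ 0.0012092)
M(C(-5), 2) - E = (-1 + 2*(-5)) - 1*1/827 = (-1 - 10) - 1/827 = -11 - 1/827 = -9098/827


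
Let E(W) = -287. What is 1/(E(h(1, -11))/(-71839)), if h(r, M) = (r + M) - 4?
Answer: 71839/287 ≈ 250.31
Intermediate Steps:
h(r, M) = -4 + M + r (h(r, M) = (M + r) - 4 = -4 + M + r)
1/(E(h(1, -11))/(-71839)) = 1/(-287/(-71839)) = 1/(-287*(-1/71839)) = 1/(287/71839) = 71839/287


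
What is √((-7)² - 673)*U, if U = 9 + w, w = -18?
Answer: -36*I*√39 ≈ -224.82*I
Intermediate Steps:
U = -9 (U = 9 - 18 = -9)
√((-7)² - 673)*U = √((-7)² - 673)*(-9) = √(49 - 673)*(-9) = √(-624)*(-9) = (4*I*√39)*(-9) = -36*I*√39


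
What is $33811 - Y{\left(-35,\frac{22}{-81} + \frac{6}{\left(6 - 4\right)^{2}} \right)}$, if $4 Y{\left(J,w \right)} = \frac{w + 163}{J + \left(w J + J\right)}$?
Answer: $\frac{495133605}{14644} \approx 33811.0$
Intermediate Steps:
$Y{\left(J,w \right)} = \frac{163 + w}{4 \left(2 J + J w\right)}$ ($Y{\left(J,w \right)} = \frac{\left(w + 163\right) \frac{1}{J + \left(w J + J\right)}}{4} = \frac{\left(163 + w\right) \frac{1}{J + \left(J w + J\right)}}{4} = \frac{\left(163 + w\right) \frac{1}{J + \left(J + J w\right)}}{4} = \frac{\left(163 + w\right) \frac{1}{2 J + J w}}{4} = \frac{\frac{1}{2 J + J w} \left(163 + w\right)}{4} = \frac{163 + w}{4 \left(2 J + J w\right)}$)
$33811 - Y{\left(-35,\frac{22}{-81} + \frac{6}{\left(6 - 4\right)^{2}} \right)} = 33811 - \frac{163 + \left(\frac{22}{-81} + \frac{6}{\left(6 - 4\right)^{2}}\right)}{4 \left(-35\right) \left(2 + \left(\frac{22}{-81} + \frac{6}{\left(6 - 4\right)^{2}}\right)\right)} = 33811 - \frac{1}{4} \left(- \frac{1}{35}\right) \frac{1}{2 + \left(22 \left(- \frac{1}{81}\right) + \frac{6}{2^{2}}\right)} \left(163 + \left(22 \left(- \frac{1}{81}\right) + \frac{6}{2^{2}}\right)\right) = 33811 - \frac{1}{4} \left(- \frac{1}{35}\right) \frac{1}{2 - \left(\frac{22}{81} - \frac{6}{4}\right)} \left(163 - \left(\frac{22}{81} - \frac{6}{4}\right)\right) = 33811 - \frac{1}{4} \left(- \frac{1}{35}\right) \frac{1}{2 + \left(- \frac{22}{81} + 6 \cdot \frac{1}{4}\right)} \left(163 + \left(- \frac{22}{81} + 6 \cdot \frac{1}{4}\right)\right) = 33811 - \frac{1}{4} \left(- \frac{1}{35}\right) \frac{1}{2 + \left(- \frac{22}{81} + \frac{3}{2}\right)} \left(163 + \left(- \frac{22}{81} + \frac{3}{2}\right)\right) = 33811 - \frac{1}{4} \left(- \frac{1}{35}\right) \frac{1}{2 + \frac{199}{162}} \left(163 + \frac{199}{162}\right) = 33811 - \frac{1}{4} \left(- \frac{1}{35}\right) \frac{1}{\frac{523}{162}} \cdot \frac{26605}{162} = 33811 - \frac{1}{4} \left(- \frac{1}{35}\right) \frac{162}{523} \cdot \frac{26605}{162} = 33811 - - \frac{5321}{14644} = 33811 + \frac{5321}{14644} = \frac{495133605}{14644}$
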